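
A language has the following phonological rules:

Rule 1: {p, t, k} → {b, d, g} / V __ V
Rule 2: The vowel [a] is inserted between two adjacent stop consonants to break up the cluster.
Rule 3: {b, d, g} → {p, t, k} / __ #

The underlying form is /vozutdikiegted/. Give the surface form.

Rule 1 (intervocalic voicing): /k/ is a voiceless stop between vowels /i/ and /i/, so it voices to [g]. /vozutdikiegted/ → vozutdigiegted.
Rule 2 (stop-cluster a-epenthesis): /t/ and /d/ form a stop–stop cluster, so [a] is inserted between them. /g/ and /t/ form a stop–stop cluster, so [a] is inserted between them. /vozutdigiegted/ → vozutadigiegated.
Rule 3 (final devoicing): /d/ is a voiced stop in word-final position, so it devoices to [t]. /vozutadigiegated/ → vozutadigiegatet.

vozutadigiegatet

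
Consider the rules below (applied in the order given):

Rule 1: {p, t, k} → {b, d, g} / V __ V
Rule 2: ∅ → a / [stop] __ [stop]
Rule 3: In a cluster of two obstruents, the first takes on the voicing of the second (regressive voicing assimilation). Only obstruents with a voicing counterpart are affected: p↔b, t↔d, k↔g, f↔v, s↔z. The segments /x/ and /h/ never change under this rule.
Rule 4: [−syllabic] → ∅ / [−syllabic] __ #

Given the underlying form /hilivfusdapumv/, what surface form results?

Rule 1 (intervocalic voicing): /p/ is a voiceless stop between vowels /a/ and /u/, so it voices to [b]. /hilivfusdapumv/ → hilivfusdabumv.
Rule 2 (stop-cluster a-epenthesis): no segment meets the environment; /hilivfusdabumv/ is unchanged.
Rule 3 (regressive voicing assimilation): /v/ precedes the voiceless obstruent /f/, so it devoices to [f] by assimilation. /s/ precedes the voiced obstruent /d/, so it voices to [z] by assimilation. /hilivfusdabumv/ → hiliffuzdabumv.
Rule 4 (final cluster simplification): /v/ is the second consonant of a word-final cluster /mv/, so it deletes. /hiliffuzdabumv/ → hiliffuzdabum.

hiliffuzdabum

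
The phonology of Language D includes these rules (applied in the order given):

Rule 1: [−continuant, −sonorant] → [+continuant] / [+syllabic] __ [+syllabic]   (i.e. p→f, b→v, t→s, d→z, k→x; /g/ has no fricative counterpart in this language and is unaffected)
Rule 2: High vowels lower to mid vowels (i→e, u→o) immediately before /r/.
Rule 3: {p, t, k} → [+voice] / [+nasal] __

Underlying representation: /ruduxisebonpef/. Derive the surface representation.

Rule 1 (intervocalic spirantization): /d/ is a stop between vowels /u/ and /u/, so it spirantizes to the fricative [z]. /b/ is a stop between vowels /e/ and /o/, so it spirantizes to the fricative [v]. /ruduxisebonpef/ → ruzuxisevonpef.
Rule 2 (pre-rhotic lowering): no segment meets the environment; /ruzuxisevonpef/ is unchanged.
Rule 3 (post-nasal voicing): /p/ is a voiceless stop immediately after the nasal /n/, so it voices to [b]. /ruzuxisevonpef/ → ruzuxisevonbef.

ruzuxisevonbef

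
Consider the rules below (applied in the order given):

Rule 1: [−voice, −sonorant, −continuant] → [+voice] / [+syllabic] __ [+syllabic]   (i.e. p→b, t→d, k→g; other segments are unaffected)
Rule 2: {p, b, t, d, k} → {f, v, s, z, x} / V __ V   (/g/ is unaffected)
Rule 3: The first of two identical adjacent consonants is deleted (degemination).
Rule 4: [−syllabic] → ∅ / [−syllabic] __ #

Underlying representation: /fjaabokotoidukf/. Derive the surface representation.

Rule 1 (intervocalic voicing): /k/ is a voiceless stop between vowels /o/ and /o/, so it voices to [g]. /t/ is a voiceless stop between vowels /o/ and /o/, so it voices to [d]. /fjaabokotoidukf/ → fjaabogodoidukf.
Rule 2 (intervocalic spirantization): /b/ is a stop between vowels /a/ and /o/, so it spirantizes to the fricative [v]. /d/ is a stop between vowels /o/ and /o/, so it spirantizes to the fricative [z]. /d/ is a stop between vowels /i/ and /u/, so it spirantizes to the fricative [z]. /fjaabogodoidukf/ → fjaavogozoizukf.
Rule 3 (degemination): no segment meets the environment; /fjaavogozoizukf/ is unchanged.
Rule 4 (final cluster simplification): /f/ is the second consonant of a word-final cluster /kf/, so it deletes. /fjaavogozoizukf/ → fjaavogozoizuk.

fjaavogozoizuk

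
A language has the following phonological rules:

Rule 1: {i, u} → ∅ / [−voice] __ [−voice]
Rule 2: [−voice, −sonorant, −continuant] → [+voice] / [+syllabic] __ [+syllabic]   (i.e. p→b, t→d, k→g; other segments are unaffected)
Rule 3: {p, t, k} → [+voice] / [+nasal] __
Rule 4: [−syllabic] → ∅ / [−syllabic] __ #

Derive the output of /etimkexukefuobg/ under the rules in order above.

edimgexkefuob

Rule 1 (high vowel syncope): /u/ is a high vowel flanked by voiceless consonants /x/ and /k/, so it deletes. /etimkexukefuobg/ → etimkexkefuobg.
Rule 2 (intervocalic voicing): /t/ is a voiceless stop between vowels /e/ and /i/, so it voices to [d]. /etimkexkefuobg/ → edimkexkefuobg.
Rule 3 (post-nasal voicing): /k/ is a voiceless stop immediately after the nasal /m/, so it voices to [g]. /edimkexkefuobg/ → edimgexkefuobg.
Rule 4 (final cluster simplification): /g/ is the second consonant of a word-final cluster /bg/, so it deletes. /edimgexkefuobg/ → edimgexkefuob.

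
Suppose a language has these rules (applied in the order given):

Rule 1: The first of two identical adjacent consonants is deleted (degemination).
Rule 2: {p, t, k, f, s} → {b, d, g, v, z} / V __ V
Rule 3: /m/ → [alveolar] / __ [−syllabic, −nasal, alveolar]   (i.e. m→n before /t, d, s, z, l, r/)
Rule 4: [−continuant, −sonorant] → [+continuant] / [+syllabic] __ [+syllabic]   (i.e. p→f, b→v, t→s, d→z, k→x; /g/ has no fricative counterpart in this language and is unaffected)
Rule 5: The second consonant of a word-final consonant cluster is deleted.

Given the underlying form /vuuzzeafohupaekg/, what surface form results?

Rule 1 (degemination): /zz/ is a geminate; the first /z/ deletes. /vuuzzeafohupaekg/ → vuuzeafohupaekg.
Rule 2 (intervocalic voicing): /f/ is a voiceless obstruent between vowels /a/ and /o/, so it voices to [v]. /p/ is a voiceless obstruent between vowels /u/ and /a/, so it voices to [b]. /vuuzeafohupaekg/ → vuuzeavohubaekg.
Rule 3 (nasal place assimilation): no segment meets the environment; /vuuzeavohubaekg/ is unchanged.
Rule 4 (intervocalic spirantization): /b/ is a stop between vowels /u/ and /a/, so it spirantizes to the fricative [v]. /vuuzeavohubaekg/ → vuuzeavohuvaekg.
Rule 5 (final cluster simplification): /g/ is the second consonant of a word-final cluster /kg/, so it deletes. /vuuzeavohuvaekg/ → vuuzeavohuvaek.

vuuzeavohuvaek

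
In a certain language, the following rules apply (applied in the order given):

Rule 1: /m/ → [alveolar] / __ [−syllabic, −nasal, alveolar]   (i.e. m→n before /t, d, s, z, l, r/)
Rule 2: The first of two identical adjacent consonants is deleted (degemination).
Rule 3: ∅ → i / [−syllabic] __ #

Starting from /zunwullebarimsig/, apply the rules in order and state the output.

Rule 1 (nasal place assimilation): /m/ precedes the alveolar consonant /s/, so it assimilates in place to [n]. /zunwullebarimsig/ → zunwullebarinsig.
Rule 2 (degemination): /ll/ is a geminate; the first /l/ deletes. /zunwullebarinsig/ → zunwulebarinsig.
Rule 3 (final i-epenthesis): the form ends in the consonant /g/, so [i] is inserted word-finally. /zunwulebarinsig/ → zunwulebarinsigi.

zunwulebarinsigi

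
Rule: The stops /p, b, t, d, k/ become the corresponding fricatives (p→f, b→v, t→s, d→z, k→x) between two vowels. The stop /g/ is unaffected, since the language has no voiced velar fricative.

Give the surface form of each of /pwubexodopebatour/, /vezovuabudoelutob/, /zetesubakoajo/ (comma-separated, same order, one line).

/pwubexodopebatour/: /b/ is a stop between vowels /u/ and /e/, so it spirantizes to the fricative [v]. /d/ is a stop between vowels /o/ and /o/, so it spirantizes to the fricative [z]. /p/ is a stop between vowels /o/ and /e/, so it spirantizes to the fricative [f]. /b/ is a stop between vowels /e/ and /a/, so it spirantizes to the fricative [v]. /t/ is a stop between vowels /a/ and /o/, so it spirantizes to the fricative [s]. → [pwuvexozofevasour].
/vezovuabudoelutob/: /b/ is a stop between vowels /a/ and /u/, so it spirantizes to the fricative [v]. /d/ is a stop between vowels /u/ and /o/, so it spirantizes to the fricative [z]. /t/ is a stop between vowels /u/ and /o/, so it spirantizes to the fricative [s]. → [vezovuavuzoelusob].
/zetesubakoajo/: /t/ is a stop between vowels /e/ and /e/, so it spirantizes to the fricative [s]. /b/ is a stop between vowels /u/ and /a/, so it spirantizes to the fricative [v]. /k/ is a stop between vowels /a/ and /o/, so it spirantizes to the fricative [x]. → [zesesuvaxoajo].

pwuvexozofevasour, vezovuavuzoelusob, zesesuvaxoajo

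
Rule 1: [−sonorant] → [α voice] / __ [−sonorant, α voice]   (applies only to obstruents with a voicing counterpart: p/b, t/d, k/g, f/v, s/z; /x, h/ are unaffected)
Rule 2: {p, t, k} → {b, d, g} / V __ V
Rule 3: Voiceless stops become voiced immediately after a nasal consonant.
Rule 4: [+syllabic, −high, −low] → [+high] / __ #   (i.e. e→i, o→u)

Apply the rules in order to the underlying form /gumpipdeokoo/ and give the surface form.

Rule 1 (regressive voicing assimilation): /p/ precedes the voiced obstruent /d/, so it voices to [b] by assimilation. /gumpipdeokoo/ → gumpibdeokoo.
Rule 2 (intervocalic voicing): /k/ is a voiceless stop between vowels /o/ and /o/, so it voices to [g]. /gumpibdeokoo/ → gumpibdeogoo.
Rule 3 (post-nasal voicing): /p/ is a voiceless stop immediately after the nasal /m/, so it voices to [b]. /gumpibdeogoo/ → gumbibdeogoo.
Rule 4 (final vowel raising): /o/ is a mid vowel in word-final position, so it raises to [u]. /gumbibdeogoo/ → gumbibdeogou.

gumbibdeogou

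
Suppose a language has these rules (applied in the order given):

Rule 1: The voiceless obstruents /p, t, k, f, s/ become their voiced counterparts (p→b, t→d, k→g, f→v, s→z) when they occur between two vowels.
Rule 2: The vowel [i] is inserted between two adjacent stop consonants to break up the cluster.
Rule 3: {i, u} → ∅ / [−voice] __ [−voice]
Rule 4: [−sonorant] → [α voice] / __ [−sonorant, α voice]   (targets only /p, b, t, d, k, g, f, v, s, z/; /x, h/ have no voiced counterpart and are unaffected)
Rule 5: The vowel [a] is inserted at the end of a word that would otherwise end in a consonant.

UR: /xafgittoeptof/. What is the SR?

xavgittoeptofa

Rule 1 (intervocalic voicing): no segment meets the environment; /xafgittoeptof/ is unchanged.
Rule 2 (stop-cluster i-epenthesis): /t/ and /t/ form a stop–stop cluster, so [i] is inserted between them. /p/ and /t/ form a stop–stop cluster, so [i] is inserted between them. /xafgittoeptof/ → xafgititoepitof.
Rule 3 (high vowel syncope): /i/ is a high vowel flanked by voiceless consonants /t/ and /t/, so it deletes. /i/ is a high vowel flanked by voiceless consonants /p/ and /t/, so it deletes. /xafgititoepitof/ → xafgittoeptof.
Rule 4 (regressive voicing assimilation): /f/ precedes the voiced obstruent /g/, so it voices to [v] by assimilation. /xafgittoeptof/ → xavgittoeptof.
Rule 5 (final a-epenthesis): the form ends in the consonant /f/, so [a] is inserted word-finally. /xavgittoeptof/ → xavgittoeptofa.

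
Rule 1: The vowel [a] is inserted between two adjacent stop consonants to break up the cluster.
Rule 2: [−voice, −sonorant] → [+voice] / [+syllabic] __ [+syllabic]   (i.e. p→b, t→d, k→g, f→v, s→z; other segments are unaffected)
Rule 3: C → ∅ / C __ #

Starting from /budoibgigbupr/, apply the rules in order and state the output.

budoibagigabup

Rule 1 (stop-cluster a-epenthesis): /b/ and /g/ form a stop–stop cluster, so [a] is inserted between them. /g/ and /b/ form a stop–stop cluster, so [a] is inserted between them. /budoibgigbupr/ → budoibagigabupr.
Rule 2 (intervocalic voicing): no segment meets the environment; /budoibagigabupr/ is unchanged.
Rule 3 (final cluster simplification): /r/ is the second consonant of a word-final cluster /pr/, so it deletes. /budoibagigabupr/ → budoibagigabup.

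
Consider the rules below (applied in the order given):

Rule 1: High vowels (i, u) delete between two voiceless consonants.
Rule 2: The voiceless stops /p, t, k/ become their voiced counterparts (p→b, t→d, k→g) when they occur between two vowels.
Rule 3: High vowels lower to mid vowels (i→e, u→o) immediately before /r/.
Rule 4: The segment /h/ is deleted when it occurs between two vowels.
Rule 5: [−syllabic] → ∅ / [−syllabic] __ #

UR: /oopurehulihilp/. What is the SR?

Rule 1 (high vowel syncope): no segment meets the environment; /oopurehulihilp/ is unchanged.
Rule 2 (intervocalic voicing): /p/ is a voiceless stop between vowels /o/ and /u/, so it voices to [b]. /oopurehulihilp/ → ooburehulihilp.
Rule 3 (pre-rhotic lowering): /u/ is a high vowel immediately before /r/, so it lowers to [o]. /ooburehulihilp/ → ooborehulihilp.
Rule 4 (intervocalic h-deletion): /h/ occurs between vowels /e/ and /u/, so it deletes. /h/ occurs between vowels /i/ and /i/, so it deletes. /ooborehulihilp/ → ooboreuliilp.
Rule 5 (final cluster simplification): /p/ is the second consonant of a word-final cluster /lp/, so it deletes. /ooboreuliilp/ → ooboreuliil.

ooboreuliil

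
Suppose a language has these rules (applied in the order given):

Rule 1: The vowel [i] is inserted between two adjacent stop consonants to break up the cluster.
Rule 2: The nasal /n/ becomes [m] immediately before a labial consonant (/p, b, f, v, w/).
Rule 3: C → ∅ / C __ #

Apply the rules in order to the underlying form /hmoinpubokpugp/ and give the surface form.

hmoimpubokipugip

Rule 1 (stop-cluster i-epenthesis): /k/ and /p/ form a stop–stop cluster, so [i] is inserted between them. /g/ and /p/ form a stop–stop cluster, so [i] is inserted between them. /hmoinpubokpugp/ → hmoinpubokipugip.
Rule 2 (nasal place assimilation): /n/ precedes the labial consonant /p/, so it assimilates in place to [m]. /hmoinpubokipugip/ → hmoimpubokipugip.
Rule 3 (final cluster simplification): no segment meets the environment; /hmoimpubokipugip/ is unchanged.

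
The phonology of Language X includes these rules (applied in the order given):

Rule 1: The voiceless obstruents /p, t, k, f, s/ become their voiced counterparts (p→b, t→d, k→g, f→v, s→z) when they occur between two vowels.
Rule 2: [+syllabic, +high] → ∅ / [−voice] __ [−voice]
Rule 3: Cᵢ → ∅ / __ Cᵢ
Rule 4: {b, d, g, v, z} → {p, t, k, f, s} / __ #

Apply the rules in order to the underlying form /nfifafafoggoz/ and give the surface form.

Rule 1 (intervocalic voicing): /f/ is a voiceless obstruent between vowels /i/ and /a/, so it voices to [v]. /f/ is a voiceless obstruent between vowels /a/ and /a/, so it voices to [v]. /f/ is a voiceless obstruent between vowels /a/ and /o/, so it voices to [v]. /nfifafafoggoz/ → nfivavavoggoz.
Rule 2 (high vowel syncope): no segment meets the environment; /nfivavavoggoz/ is unchanged.
Rule 3 (degemination): /gg/ is a geminate; the first /g/ deletes. /nfivavavoggoz/ → nfivavavogoz.
Rule 4 (final devoicing): /z/ is a voiced obstruent in word-final position, so it devoices to [s]. /nfivavavogoz/ → nfivavavogos.

nfivavavogos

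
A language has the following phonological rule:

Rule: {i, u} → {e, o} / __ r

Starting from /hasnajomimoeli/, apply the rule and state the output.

No segment of /hasnajomimoeli/ meets the structural description of the rule, so the form surfaces unchanged.

hasnajomimoeli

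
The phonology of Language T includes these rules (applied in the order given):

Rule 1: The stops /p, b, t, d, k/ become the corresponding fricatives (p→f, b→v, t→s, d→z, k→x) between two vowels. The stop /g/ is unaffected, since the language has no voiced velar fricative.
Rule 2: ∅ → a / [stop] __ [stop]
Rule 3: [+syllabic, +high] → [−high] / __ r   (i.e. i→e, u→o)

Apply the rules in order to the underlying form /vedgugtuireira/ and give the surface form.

vedagugatuereera

Rule 1 (intervocalic spirantization): no segment meets the environment; /vedgugtuireira/ is unchanged.
Rule 2 (stop-cluster a-epenthesis): /d/ and /g/ form a stop–stop cluster, so [a] is inserted between them. /g/ and /t/ form a stop–stop cluster, so [a] is inserted between them. /vedgugtuireira/ → vedagugatuireira.
Rule 3 (pre-rhotic lowering): /i/ is a high vowel immediately before /r/, so it lowers to [e]. /i/ is a high vowel immediately before /r/, so it lowers to [e]. /vedagugatuireira/ → vedagugatuereera.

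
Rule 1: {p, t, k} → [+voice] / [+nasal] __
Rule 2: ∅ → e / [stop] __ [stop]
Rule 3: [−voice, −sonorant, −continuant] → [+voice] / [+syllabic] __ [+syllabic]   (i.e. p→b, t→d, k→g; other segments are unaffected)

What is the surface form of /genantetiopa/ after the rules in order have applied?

genandedioba

Rule 1 (post-nasal voicing): /t/ is a voiceless stop immediately after the nasal /n/, so it voices to [d]. /genantetiopa/ → genandetiopa.
Rule 2 (stop-cluster e-epenthesis): no segment meets the environment; /genandetiopa/ is unchanged.
Rule 3 (intervocalic voicing): /t/ is a voiceless stop between vowels /e/ and /i/, so it voices to [d]. /p/ is a voiceless stop between vowels /o/ and /a/, so it voices to [b]. /genandetiopa/ → genandedioba.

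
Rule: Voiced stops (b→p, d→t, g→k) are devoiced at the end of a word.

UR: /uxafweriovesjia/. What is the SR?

uxafweriovesjia

No segment of /uxafweriovesjia/ meets the structural description of the rule, so the form surfaces unchanged.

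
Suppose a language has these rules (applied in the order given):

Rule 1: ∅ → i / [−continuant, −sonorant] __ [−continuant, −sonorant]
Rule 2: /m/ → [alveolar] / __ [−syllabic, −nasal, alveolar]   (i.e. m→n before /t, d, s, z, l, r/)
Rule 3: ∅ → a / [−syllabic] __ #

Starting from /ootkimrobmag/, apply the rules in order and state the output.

ootikinrobmaga

Rule 1 (stop-cluster i-epenthesis): /t/ and /k/ form a stop–stop cluster, so [i] is inserted between them. /ootkimrobmag/ → ootikimrobmag.
Rule 2 (nasal place assimilation): /m/ precedes the alveolar consonant /r/, so it assimilates in place to [n]. /ootikimrobmag/ → ootikinrobmag.
Rule 3 (final a-epenthesis): the form ends in the consonant /g/, so [a] is inserted word-finally. /ootikinrobmag/ → ootikinrobmaga.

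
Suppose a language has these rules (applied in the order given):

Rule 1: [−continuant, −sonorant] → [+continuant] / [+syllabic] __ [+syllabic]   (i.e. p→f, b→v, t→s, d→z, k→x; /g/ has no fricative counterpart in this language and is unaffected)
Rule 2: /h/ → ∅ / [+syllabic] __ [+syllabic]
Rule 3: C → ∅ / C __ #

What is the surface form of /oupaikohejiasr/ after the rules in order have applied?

Rule 1 (intervocalic spirantization): /p/ is a stop between vowels /u/ and /a/, so it spirantizes to the fricative [f]. /k/ is a stop between vowels /i/ and /o/, so it spirantizes to the fricative [x]. /oupaikohejiasr/ → oufaixohejiasr.
Rule 2 (intervocalic h-deletion): /h/ occurs between vowels /o/ and /e/, so it deletes. /oufaixohejiasr/ → oufaixoejiasr.
Rule 3 (final cluster simplification): /r/ is the second consonant of a word-final cluster /sr/, so it deletes. /oufaixoejiasr/ → oufaixoejias.

oufaixoejias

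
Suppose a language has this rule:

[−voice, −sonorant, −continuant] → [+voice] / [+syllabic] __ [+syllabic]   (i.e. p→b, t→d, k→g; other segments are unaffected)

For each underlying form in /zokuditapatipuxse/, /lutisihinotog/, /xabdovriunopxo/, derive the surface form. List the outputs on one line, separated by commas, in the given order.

/zokuditapatipuxse/: /k/ is a voiceless stop between vowels /o/ and /u/, so it voices to [g]. /t/ is a voiceless stop between vowels /i/ and /a/, so it voices to [d]. /p/ is a voiceless stop between vowels /a/ and /a/, so it voices to [b]. /t/ is a voiceless stop between vowels /a/ and /i/, so it voices to [d]. /p/ is a voiceless stop between vowels /i/ and /u/, so it voices to [b]. → [zogudidabadibuxse].
/lutisihinotog/: /t/ is a voiceless stop between vowels /u/ and /i/, so it voices to [d]. /t/ is a voiceless stop between vowels /o/ and /o/, so it voices to [d]. → [ludisihinodog].
/xabdovriunopxo/: the rule's environment is not met; surfaces unchanged as [xabdovriunopxo].

zogudidabadibuxse, ludisihinodog, xabdovriunopxo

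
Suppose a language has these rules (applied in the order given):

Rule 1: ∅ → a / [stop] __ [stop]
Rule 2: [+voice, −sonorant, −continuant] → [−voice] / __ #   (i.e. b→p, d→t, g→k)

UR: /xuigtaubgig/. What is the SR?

xuigataubagik

Rule 1 (stop-cluster a-epenthesis): /g/ and /t/ form a stop–stop cluster, so [a] is inserted between them. /b/ and /g/ form a stop–stop cluster, so [a] is inserted between them. /xuigtaubgig/ → xuigataubagig.
Rule 2 (final devoicing): /g/ is a voiced stop in word-final position, so it devoices to [k]. /xuigataubagig/ → xuigataubagik.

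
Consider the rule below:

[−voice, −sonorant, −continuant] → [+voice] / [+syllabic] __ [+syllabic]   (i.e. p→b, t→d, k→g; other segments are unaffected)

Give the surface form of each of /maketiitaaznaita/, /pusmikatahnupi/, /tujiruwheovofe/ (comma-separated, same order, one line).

/maketiitaaznaita/: /k/ is a voiceless stop between vowels /a/ and /e/, so it voices to [g]. /t/ is a voiceless stop between vowels /e/ and /i/, so it voices to [d]. /t/ is a voiceless stop between vowels /i/ and /a/, so it voices to [d]. /t/ is a voiceless stop between vowels /i/ and /a/, so it voices to [d]. → [magediidaaznaida].
/pusmikatahnupi/: /k/ is a voiceless stop between vowels /i/ and /a/, so it voices to [g]. /t/ is a voiceless stop between vowels /a/ and /a/, so it voices to [d]. /p/ is a voiceless stop between vowels /u/ and /i/, so it voices to [b]. → [pusmigadahnubi].
/tujiruwheovofe/: the rule's environment is not met; surfaces unchanged as [tujiruwheovofe].

magediidaaznaida, pusmigadahnubi, tujiruwheovofe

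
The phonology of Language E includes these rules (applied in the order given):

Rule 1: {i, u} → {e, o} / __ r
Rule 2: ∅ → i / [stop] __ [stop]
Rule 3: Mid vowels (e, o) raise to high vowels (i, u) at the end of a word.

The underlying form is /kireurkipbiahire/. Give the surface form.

kereorkipibiaheri

Rule 1 (pre-rhotic lowering): /i/ is a high vowel immediately before /r/, so it lowers to [e]. /u/ is a high vowel immediately before /r/, so it lowers to [o]. /i/ is a high vowel immediately before /r/, so it lowers to [e]. /kireurkipbiahire/ → kereorkipbiahere.
Rule 2 (stop-cluster i-epenthesis): /p/ and /b/ form a stop–stop cluster, so [i] is inserted between them. /kereorkipbiahere/ → kereorkipibiahere.
Rule 3 (final vowel raising): /e/ is a mid vowel in word-final position, so it raises to [i]. /kereorkipibiahere/ → kereorkipibiaheri.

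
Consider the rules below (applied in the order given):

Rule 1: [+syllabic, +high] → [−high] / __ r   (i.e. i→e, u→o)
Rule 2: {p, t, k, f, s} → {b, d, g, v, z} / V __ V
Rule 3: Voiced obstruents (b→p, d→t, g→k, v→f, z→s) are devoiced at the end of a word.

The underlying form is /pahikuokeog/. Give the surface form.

pahiguogeok

Rule 1 (pre-rhotic lowering): no segment meets the environment; /pahikuokeog/ is unchanged.
Rule 2 (intervocalic voicing): /k/ is a voiceless obstruent between vowels /i/ and /u/, so it voices to [g]. /k/ is a voiceless obstruent between vowels /o/ and /e/, so it voices to [g]. /pahikuokeog/ → pahiguogeog.
Rule 3 (final devoicing): /g/ is a voiced obstruent in word-final position, so it devoices to [k]. /pahiguogeog/ → pahiguogeok.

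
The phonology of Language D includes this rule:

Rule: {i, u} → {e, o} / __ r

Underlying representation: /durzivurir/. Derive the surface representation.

dorzivorer

Scanning /durzivurir/: /u/ is a high vowel immediately before /r/, so it lowers to [o]; /i/ at position 5 is not in the conditioning environment; /u/ is a high vowel immediately before /r/, so it lowers to [o]; /i/ is a high vowel immediately before /r/, so it lowers to [e].
Result: [dorzivorer].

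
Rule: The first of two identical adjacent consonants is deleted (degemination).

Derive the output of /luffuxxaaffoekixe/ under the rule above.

lufuxaafoekixe

/ff/ is a geminate; the first /f/ deletes.
/xx/ is a geminate; the first /x/ deletes.
/ff/ is a geminate; the first /f/ deletes.
The other instances of /l/, /f/, /x/, /k/ do not occur in the required environment and remain unchanged.
Surface form: [lufuxaafoekixe].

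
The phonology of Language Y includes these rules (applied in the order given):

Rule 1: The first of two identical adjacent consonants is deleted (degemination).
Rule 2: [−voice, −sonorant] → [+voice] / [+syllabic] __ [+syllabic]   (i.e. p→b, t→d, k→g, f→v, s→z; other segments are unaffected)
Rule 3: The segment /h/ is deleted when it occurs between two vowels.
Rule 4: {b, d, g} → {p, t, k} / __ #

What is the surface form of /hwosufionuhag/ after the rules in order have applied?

Rule 1 (degemination): no segment meets the environment; /hwosufionuhag/ is unchanged.
Rule 2 (intervocalic voicing): /s/ is a voiceless obstruent between vowels /o/ and /u/, so it voices to [z]. /f/ is a voiceless obstruent between vowels /u/ and /i/, so it voices to [v]. /hwosufionuhag/ → hwozuvionuhag.
Rule 3 (intervocalic h-deletion): /h/ occurs between vowels /u/ and /a/, so it deletes. /hwozuvionuhag/ → hwozuvionuag.
Rule 4 (final devoicing): /g/ is a voiced stop in word-final position, so it devoices to [k]. /hwozuvionuag/ → hwozuvionuak.

hwozuvionuak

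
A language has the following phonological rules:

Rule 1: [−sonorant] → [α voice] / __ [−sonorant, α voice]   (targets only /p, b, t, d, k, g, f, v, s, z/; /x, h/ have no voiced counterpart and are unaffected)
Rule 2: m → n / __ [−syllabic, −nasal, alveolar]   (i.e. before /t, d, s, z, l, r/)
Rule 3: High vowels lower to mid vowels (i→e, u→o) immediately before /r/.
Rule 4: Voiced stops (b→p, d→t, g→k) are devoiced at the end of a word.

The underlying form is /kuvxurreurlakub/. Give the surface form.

Rule 1 (regressive voicing assimilation): /v/ precedes the voiceless obstruent /x/, so it devoices to [f] by assimilation. /kuvxurreurlakub/ → kufxurreurlakub.
Rule 2 (nasal place assimilation): no segment meets the environment; /kufxurreurlakub/ is unchanged.
Rule 3 (pre-rhotic lowering): /u/ is a high vowel immediately before /r/, so it lowers to [o]. /u/ is a high vowel immediately before /r/, so it lowers to [o]. /kufxurreurlakub/ → kufxorreorlakub.
Rule 4 (final devoicing): /b/ is a voiced stop in word-final position, so it devoices to [p]. /kufxorreorlakub/ → kufxorreorlakup.

kufxorreorlakup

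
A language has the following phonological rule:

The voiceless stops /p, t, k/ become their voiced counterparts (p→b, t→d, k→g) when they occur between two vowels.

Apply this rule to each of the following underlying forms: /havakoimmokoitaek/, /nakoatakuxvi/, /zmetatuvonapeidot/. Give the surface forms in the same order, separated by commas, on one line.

havagoimmogoidaek, nagoadaguxvi, zmedaduvonabeidot

/havakoimmokoitaek/: /k/ is a voiceless stop between vowels /a/ and /o/, so it voices to [g]. /k/ is a voiceless stop between vowels /o/ and /o/, so it voices to [g]. /t/ is a voiceless stop between vowels /i/ and /a/, so it voices to [d]. → [havagoimmogoidaek].
/nakoatakuxvi/: /k/ is a voiceless stop between vowels /a/ and /o/, so it voices to [g]. /t/ is a voiceless stop between vowels /a/ and /a/, so it voices to [d]. /k/ is a voiceless stop between vowels /a/ and /u/, so it voices to [g]. → [nagoadaguxvi].
/zmetatuvonapeidot/: /t/ is a voiceless stop between vowels /e/ and /a/, so it voices to [d]. /t/ is a voiceless stop between vowels /a/ and /u/, so it voices to [d]. /p/ is a voiceless stop between vowels /a/ and /e/, so it voices to [b]. → [zmedaduvonabeidot].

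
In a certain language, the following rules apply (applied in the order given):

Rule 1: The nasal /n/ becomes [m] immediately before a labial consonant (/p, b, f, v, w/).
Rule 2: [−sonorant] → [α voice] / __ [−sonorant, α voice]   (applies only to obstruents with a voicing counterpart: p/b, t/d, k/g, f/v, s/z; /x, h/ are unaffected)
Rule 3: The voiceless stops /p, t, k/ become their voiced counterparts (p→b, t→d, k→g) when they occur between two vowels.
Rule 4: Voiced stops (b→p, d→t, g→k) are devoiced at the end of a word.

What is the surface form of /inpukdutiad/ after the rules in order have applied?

Rule 1 (nasal place assimilation): /n/ precedes the labial consonant /p/, so it assimilates in place to [m]. /inpukdutiad/ → impukdutiad.
Rule 2 (regressive voicing assimilation): /k/ precedes the voiced obstruent /d/, so it voices to [g] by assimilation. /impukdutiad/ → impugdutiad.
Rule 3 (intervocalic voicing): /t/ is a voiceless stop between vowels /u/ and /i/, so it voices to [d]. /impugdutiad/ → impugdudiad.
Rule 4 (final devoicing): /d/ is a voiced stop in word-final position, so it devoices to [t]. /impugdudiad/ → impugdudiat.

impugdudiat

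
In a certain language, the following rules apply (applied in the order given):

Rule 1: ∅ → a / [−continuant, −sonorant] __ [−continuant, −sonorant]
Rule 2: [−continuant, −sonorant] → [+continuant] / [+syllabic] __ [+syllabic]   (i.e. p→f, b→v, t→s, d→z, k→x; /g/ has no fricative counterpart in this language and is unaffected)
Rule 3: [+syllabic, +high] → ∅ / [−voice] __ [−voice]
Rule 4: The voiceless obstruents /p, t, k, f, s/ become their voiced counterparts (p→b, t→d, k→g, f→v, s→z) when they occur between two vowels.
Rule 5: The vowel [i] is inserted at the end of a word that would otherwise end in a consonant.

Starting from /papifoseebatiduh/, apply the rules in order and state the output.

paffozeevazizuhi

Rule 1 (stop-cluster a-epenthesis): no segment meets the environment; /papifoseebatiduh/ is unchanged.
Rule 2 (intervocalic spirantization): /p/ is a stop between vowels /a/ and /i/, so it spirantizes to the fricative [f]. /b/ is a stop between vowels /e/ and /a/, so it spirantizes to the fricative [v]. /t/ is a stop between vowels /a/ and /i/, so it spirantizes to the fricative [s]. /d/ is a stop between vowels /i/ and /u/, so it spirantizes to the fricative [z]. /papifoseebatiduh/ → pafifoseevasizuh.
Rule 3 (high vowel syncope): /i/ is a high vowel flanked by voiceless consonants /f/ and /f/, so it deletes. /pafifoseevasizuh/ → paffoseevasizuh.
Rule 4 (intervocalic voicing): /s/ is a voiceless obstruent between vowels /o/ and /e/, so it voices to [z]. /s/ is a voiceless obstruent between vowels /a/ and /i/, so it voices to [z]. /paffoseevasizuh/ → paffozeevazizuh.
Rule 5 (final i-epenthesis): the form ends in the consonant /h/, so [i] is inserted word-finally. /paffozeevazizuh/ → paffozeevazizuhi.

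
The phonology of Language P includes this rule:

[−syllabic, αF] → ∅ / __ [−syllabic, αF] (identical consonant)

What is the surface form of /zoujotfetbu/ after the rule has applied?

zoujotfetbu

No segment of /zoujotfetbu/ meets the structural description of the rule, so the form surfaces unchanged.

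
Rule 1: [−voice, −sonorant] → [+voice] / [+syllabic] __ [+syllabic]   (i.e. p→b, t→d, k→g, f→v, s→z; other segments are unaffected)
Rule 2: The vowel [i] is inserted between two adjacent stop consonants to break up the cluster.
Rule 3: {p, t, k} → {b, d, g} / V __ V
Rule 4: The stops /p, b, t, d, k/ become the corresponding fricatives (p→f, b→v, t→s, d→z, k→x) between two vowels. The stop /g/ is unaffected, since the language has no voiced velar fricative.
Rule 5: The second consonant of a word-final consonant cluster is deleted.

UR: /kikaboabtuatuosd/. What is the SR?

Rule 1 (intervocalic voicing): /k/ is a voiceless obstruent between vowels /i/ and /a/, so it voices to [g]. /t/ is a voiceless obstruent between vowels /a/ and /u/, so it voices to [d]. /kikaboabtuatuosd/ → kigaboabtuaduosd.
Rule 2 (stop-cluster i-epenthesis): /b/ and /t/ form a stop–stop cluster, so [i] is inserted between them. /kigaboabtuaduosd/ → kigaboabituaduosd.
Rule 3 (intervocalic voicing): /t/ is a voiceless stop between vowels /i/ and /u/, so it voices to [d]. /kigaboabituaduosd/ → kigaboabiduaduosd.
Rule 4 (intervocalic spirantization): /b/ is a stop between vowels /a/ and /o/, so it spirantizes to the fricative [v]. /b/ is a stop between vowels /a/ and /i/, so it spirantizes to the fricative [v]. /d/ is a stop between vowels /i/ and /u/, so it spirantizes to the fricative [z]. /d/ is a stop between vowels /a/ and /u/, so it spirantizes to the fricative [z]. /kigaboabiduaduosd/ → kigavoavizuazuosd.
Rule 5 (final cluster simplification): /d/ is the second consonant of a word-final cluster /sd/, so it deletes. /kigavoavizuazuosd/ → kigavoavizuazuos.

kigavoavizuazuos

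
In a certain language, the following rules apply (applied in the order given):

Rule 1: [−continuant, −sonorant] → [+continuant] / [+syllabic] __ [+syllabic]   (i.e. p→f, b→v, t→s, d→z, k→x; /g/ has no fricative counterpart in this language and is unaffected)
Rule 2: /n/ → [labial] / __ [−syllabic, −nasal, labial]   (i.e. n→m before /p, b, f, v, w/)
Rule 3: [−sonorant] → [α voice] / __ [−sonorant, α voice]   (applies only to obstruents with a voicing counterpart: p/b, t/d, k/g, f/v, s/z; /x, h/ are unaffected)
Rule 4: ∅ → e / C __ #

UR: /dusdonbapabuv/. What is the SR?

duzdombafavuve

Rule 1 (intervocalic spirantization): /p/ is a stop between vowels /a/ and /a/, so it spirantizes to the fricative [f]. /b/ is a stop between vowels /a/ and /u/, so it spirantizes to the fricative [v]. /dusdonbapabuv/ → dusdonbafavuv.
Rule 2 (nasal place assimilation): /n/ precedes the labial consonant /b/, so it assimilates in place to [m]. /dusdonbafavuv/ → dusdombafavuv.
Rule 3 (regressive voicing assimilation): /s/ precedes the voiced obstruent /d/, so it voices to [z] by assimilation. /dusdombafavuv/ → duzdombafavuv.
Rule 4 (final e-epenthesis): the form ends in the consonant /v/, so [e] is inserted word-finally. /duzdombafavuv/ → duzdombafavuve.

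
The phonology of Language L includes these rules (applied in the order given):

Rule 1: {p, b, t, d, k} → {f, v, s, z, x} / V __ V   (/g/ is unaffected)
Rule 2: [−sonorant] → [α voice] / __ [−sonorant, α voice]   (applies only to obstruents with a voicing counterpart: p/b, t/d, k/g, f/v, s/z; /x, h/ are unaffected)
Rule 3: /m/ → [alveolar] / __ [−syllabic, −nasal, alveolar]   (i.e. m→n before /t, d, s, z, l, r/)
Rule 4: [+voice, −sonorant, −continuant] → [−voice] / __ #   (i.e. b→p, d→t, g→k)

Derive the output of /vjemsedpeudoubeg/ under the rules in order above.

vjensetpeuzouvek

Rule 1 (intervocalic spirantization): /d/ is a stop between vowels /u/ and /o/, so it spirantizes to the fricative [z]. /b/ is a stop between vowels /u/ and /e/, so it spirantizes to the fricative [v]. /vjemsedpeudoubeg/ → vjemsedpeuzouveg.
Rule 2 (regressive voicing assimilation): /d/ precedes the voiceless obstruent /p/, so it devoices to [t] by assimilation. /vjemsedpeuzouveg/ → vjemsetpeuzouveg.
Rule 3 (nasal place assimilation): /m/ precedes the alveolar consonant /s/, so it assimilates in place to [n]. /vjemsetpeuzouveg/ → vjensetpeuzouveg.
Rule 4 (final devoicing): /g/ is a voiced stop in word-final position, so it devoices to [k]. /vjensetpeuzouveg/ → vjensetpeuzouvek.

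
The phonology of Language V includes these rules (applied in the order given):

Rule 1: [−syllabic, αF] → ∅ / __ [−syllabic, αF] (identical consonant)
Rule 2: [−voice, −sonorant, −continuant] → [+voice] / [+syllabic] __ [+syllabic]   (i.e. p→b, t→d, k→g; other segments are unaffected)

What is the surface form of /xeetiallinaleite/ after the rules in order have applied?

xeedialinaleide

Rule 1 (degemination): /ll/ is a geminate; the first /l/ deletes. /xeetiallinaleite/ → xeetialinaleite.
Rule 2 (intervocalic voicing): /t/ is a voiceless stop between vowels /e/ and /i/, so it voices to [d]. /t/ is a voiceless stop between vowels /i/ and /e/, so it voices to [d]. /xeetialinaleite/ → xeedialinaleide.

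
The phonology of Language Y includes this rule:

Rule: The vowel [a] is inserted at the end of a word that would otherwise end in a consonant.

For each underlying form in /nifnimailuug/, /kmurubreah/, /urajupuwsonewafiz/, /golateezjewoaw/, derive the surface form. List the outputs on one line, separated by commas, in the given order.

nifnimailuuga, kmurubreaha, urajupuwsonewafiza, golateezjewoawa

/nifnimailuug/: the form ends in the consonant /g/, so [a] is inserted word-finally. → [nifnimailuuga].
/kmurubreah/: the form ends in the consonant /h/, so [a] is inserted word-finally. → [kmurubreaha].
/urajupuwsonewafiz/: the form ends in the consonant /z/, so [a] is inserted word-finally. → [urajupuwsonewafiza].
/golateezjewoaw/: the form ends in the consonant /w/, so [a] is inserted word-finally. → [golateezjewoawa].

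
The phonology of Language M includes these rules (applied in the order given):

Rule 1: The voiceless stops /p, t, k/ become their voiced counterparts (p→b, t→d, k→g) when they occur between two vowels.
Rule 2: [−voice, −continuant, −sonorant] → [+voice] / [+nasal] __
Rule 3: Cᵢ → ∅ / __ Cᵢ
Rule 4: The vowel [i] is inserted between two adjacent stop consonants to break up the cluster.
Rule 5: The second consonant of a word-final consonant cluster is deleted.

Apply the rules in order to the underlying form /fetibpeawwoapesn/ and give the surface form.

Rule 1 (intervocalic voicing): /t/ is a voiceless stop between vowels /e/ and /i/, so it voices to [d]. /p/ is a voiceless stop between vowels /a/ and /e/, so it voices to [b]. /fetibpeawwoapesn/ → fedibpeawwoabesn.
Rule 2 (post-nasal voicing): no segment meets the environment; /fedibpeawwoabesn/ is unchanged.
Rule 3 (degemination): /ww/ is a geminate; the first /w/ deletes. /fedibpeawwoabesn/ → fedibpeawoabesn.
Rule 4 (stop-cluster i-epenthesis): /b/ and /p/ form a stop–stop cluster, so [i] is inserted between them. /fedibpeawoabesn/ → fedibipeawoabesn.
Rule 5 (final cluster simplification): /n/ is the second consonant of a word-final cluster /sn/, so it deletes. /fedibipeawoabesn/ → fedibipeawoabes.

fedibipeawoabes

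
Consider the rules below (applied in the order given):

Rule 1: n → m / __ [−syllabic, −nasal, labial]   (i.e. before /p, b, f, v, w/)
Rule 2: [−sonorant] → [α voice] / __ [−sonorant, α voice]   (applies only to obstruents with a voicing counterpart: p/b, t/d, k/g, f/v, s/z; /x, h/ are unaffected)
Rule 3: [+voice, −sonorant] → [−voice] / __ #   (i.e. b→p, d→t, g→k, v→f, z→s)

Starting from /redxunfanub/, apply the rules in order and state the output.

retxumfanup

Rule 1 (nasal place assimilation): /n/ precedes the labial consonant /f/, so it assimilates in place to [m]. /redxunfanub/ → redxumfanub.
Rule 2 (regressive voicing assimilation): /d/ precedes the voiceless obstruent /x/, so it devoices to [t] by assimilation. /redxumfanub/ → retxumfanub.
Rule 3 (final devoicing): /b/ is a voiced obstruent in word-final position, so it devoices to [p]. /retxumfanub/ → retxumfanup.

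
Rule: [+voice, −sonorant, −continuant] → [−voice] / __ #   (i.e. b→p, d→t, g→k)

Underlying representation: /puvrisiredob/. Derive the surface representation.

puvrisiredop

Scanning /puvrisiredob/: /d/ at position 10 is not in the conditioning environment; /b/ is a voiced stop in word-final position, so it devoices to [p].
Result: [puvrisiredop].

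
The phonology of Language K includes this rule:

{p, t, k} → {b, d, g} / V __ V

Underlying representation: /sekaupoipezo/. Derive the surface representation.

/k/ is a voiceless stop between vowels /e/ and /a/, so it voices to [g].
/p/ is a voiceless stop between vowels /u/ and /o/, so it voices to [b].
/p/ is a voiceless stop between vowels /i/ and /e/, so it voices to [b].
Surface form: [segauboibezo].

segauboibezo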